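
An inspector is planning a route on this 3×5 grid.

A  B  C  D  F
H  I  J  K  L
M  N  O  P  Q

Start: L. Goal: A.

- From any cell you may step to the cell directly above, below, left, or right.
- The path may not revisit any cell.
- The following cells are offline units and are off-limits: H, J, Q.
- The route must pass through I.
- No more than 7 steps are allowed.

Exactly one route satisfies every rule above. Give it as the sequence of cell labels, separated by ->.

The budget equals the shortest possible length, so every move has to be on a shortest route through the required cells.
Route from L: left 1 to K, down 1 to P, left 2 to N, up 2 to B, left 1 to A — 7 moves in all.
Check: all required cells visited; 7 ≤ 7 moves.

L -> K -> P -> O -> N -> I -> B -> A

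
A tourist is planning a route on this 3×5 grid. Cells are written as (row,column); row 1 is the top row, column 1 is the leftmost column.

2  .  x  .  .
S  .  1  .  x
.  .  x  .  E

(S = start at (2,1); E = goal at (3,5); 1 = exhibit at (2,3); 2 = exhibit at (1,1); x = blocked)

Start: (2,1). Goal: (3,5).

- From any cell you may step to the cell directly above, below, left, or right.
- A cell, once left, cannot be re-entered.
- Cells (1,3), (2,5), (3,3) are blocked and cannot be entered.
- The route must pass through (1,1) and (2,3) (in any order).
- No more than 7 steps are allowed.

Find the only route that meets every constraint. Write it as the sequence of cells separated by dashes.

(2,1) - (1,1) - (1,2) - (2,2) - (2,3) - (2,4) - (3,4) - (3,5)

The 7-move cap with required stops at (1,1), (2,3) leaves no slack for detours.
Route from (2,1): up to (1,1), right to (1,2), down to (2,2), 2× right (reaching (2,4)), down to (3,4), right to (3,5) — 7 moves in all.
Check: all required cells visited; 7 ≤ 7 moves.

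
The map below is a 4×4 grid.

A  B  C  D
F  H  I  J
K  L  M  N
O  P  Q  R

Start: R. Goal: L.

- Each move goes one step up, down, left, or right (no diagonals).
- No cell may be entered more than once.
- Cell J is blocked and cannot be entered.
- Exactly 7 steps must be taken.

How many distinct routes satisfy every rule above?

Need simple routes of exactly 7 moves from R to L (Manhattan distance 3, so 2 moves are spent on a detour and 2 undoing it).
Enumerating: R N M I C B H L | R N M I H F K L | R N M Q P O K L | R Q M I C B H L | R Q M I H F K L | R Q P O K F H L.
That gives 6 routes.

6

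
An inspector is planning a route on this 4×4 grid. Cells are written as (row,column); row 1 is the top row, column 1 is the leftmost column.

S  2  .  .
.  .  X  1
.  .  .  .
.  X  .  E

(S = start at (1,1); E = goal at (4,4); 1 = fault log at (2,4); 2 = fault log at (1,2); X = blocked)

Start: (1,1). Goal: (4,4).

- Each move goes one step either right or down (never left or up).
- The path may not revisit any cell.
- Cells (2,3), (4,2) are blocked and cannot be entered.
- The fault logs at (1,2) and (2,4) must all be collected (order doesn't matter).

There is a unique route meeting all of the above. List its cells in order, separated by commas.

(1,1), (1,2), (1,3), (1,4), (2,4), (3,4), (4,4)

Moves only go right or down, so the column and row indices never decrease.
Route from (1,1): 3× right (reaching (1,4)), 3× down (reaching (4,4)) — 6 moves in all.
Check: all required cells visited.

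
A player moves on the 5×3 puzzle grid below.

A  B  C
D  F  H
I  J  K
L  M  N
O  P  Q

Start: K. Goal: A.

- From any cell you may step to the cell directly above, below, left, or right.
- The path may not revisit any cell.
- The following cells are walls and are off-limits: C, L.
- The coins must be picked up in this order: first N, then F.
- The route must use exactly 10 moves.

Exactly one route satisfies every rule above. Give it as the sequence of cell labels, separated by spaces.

K N Q P M J I D F B A

The waypoints must appear in the order N, F, with no cell reused.
Route from K: 2× down (reaching Q), left to P, 2× up (reaching J), left to I, up to D, right to F, up to B, left to A — 10 moves in all.
Check: order respected (N at step 1, F at step 8); 10 moves as required.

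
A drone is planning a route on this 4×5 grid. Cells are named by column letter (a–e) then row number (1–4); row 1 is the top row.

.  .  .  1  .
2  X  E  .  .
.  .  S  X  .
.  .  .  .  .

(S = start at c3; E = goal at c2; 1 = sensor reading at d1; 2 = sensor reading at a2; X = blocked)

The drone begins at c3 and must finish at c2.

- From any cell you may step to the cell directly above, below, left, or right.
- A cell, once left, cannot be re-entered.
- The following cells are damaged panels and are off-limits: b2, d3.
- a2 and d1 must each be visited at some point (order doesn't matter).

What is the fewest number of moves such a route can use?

Any route passes through a2 and d1 in some order between c3 and c2. Summing Manhattan distances along each leg and taking the cheapest ordering (c3 → d1 → a2 → c2) gives a lower bound of 3 + 4 + 2 = 9 moves.
A route of 9 moves achieves this: c3 → b3 → a3 → a2 → a1 → b1 → c1 → d1 → d2 → c2.
Since 9 matches the lower bound, it is optimal.

9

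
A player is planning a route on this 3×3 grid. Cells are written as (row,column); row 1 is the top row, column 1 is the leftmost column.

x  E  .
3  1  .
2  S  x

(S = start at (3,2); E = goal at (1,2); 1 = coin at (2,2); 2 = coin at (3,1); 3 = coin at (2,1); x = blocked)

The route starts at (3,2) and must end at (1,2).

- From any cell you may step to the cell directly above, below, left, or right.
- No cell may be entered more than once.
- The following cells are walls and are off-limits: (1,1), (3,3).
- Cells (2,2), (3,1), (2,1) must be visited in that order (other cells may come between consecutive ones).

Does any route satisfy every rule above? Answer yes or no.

Ignoring the required order, 2 revisit-free routes from (3,2) to (1,2) pass through all of (2,2), (3,1), and (2,1); the waypoint orders that occur are (3,1) → (2,1) → (2,2) (2) — never (2,2) → (3,1) → (2,1).

no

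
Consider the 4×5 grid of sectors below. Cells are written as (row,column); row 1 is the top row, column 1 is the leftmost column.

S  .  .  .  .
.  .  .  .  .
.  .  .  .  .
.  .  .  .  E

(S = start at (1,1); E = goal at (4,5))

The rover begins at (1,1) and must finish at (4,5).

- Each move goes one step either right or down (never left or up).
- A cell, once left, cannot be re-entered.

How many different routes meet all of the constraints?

A right/down-only route from (1,1) to (4,5) makes exactly 3 down-moves and 4 right-moves in some order.
With no other constraints that would be C(7,3) = 35 routes.
That gives 35 routes.

35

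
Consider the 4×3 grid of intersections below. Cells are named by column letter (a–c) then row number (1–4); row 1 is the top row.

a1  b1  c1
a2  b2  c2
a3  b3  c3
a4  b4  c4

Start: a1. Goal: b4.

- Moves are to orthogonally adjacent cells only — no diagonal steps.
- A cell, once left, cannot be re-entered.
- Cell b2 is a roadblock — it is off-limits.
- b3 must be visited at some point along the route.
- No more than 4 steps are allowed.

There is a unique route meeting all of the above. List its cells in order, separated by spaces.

Any route must reach b3 and still end at b4 within 4 moves, so the order of the required stops is forced.
Route from a1: down 2 to a3, right 1 to b3, down 1 to b4 — 4 moves in all.
Check: all required cells visited; 4 ≤ 4 moves.

a1 a2 a3 b3 b4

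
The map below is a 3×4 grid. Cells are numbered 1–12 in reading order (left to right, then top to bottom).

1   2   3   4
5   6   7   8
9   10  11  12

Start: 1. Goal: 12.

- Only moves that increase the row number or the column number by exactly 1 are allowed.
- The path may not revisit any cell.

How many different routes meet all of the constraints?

A right/down-only route from 1 to 12 makes exactly 2 down-moves and 3 right-moves in some order.
With no other constraints that would be C(5,2) = 10 routes.
That gives 10 routes.

10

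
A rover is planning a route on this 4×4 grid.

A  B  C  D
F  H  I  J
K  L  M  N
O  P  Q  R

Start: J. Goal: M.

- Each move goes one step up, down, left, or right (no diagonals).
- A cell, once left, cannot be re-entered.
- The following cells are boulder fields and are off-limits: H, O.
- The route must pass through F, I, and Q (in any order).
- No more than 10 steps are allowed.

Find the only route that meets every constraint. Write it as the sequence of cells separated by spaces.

Any route must reach F, I, and Q and still end at M within 10 moves, so the order of the required stops is forced.
Route from J: left to I, up to C, 2× left (reaching A), 2× down (reaching K), right to L, down to P, right to Q, up to M — 10 moves in all.
Check: all required cells visited; 10 ≤ 10 moves.

J I C B A F K L P Q M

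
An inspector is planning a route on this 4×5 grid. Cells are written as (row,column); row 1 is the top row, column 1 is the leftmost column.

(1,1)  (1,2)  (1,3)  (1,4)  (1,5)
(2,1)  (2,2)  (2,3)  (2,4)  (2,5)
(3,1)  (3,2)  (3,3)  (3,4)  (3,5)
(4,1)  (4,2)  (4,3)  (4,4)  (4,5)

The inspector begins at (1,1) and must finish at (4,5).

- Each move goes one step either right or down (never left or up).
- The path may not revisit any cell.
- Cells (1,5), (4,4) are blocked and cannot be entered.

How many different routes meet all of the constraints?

14

A right/down-only route from (1,1) to (4,5) makes exactly 3 down-moves and 4 right-moves in some order.
With no other constraints that would be C(7,3) = 35 routes.
Subtract routes through each blocked cell (inclusion–exclusion for overlaps): − through (1,5): 1 − through (4,4): 20 → 14.
That gives 14 routes.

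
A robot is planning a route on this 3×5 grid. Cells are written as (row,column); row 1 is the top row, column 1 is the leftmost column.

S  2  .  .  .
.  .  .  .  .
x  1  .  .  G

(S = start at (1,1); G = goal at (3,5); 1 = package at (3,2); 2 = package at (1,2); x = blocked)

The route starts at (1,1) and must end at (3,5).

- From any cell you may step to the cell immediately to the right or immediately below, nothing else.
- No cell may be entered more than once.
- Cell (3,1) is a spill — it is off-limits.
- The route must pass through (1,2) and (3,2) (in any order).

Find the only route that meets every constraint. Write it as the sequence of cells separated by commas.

Moves only go right or down, so the column and row indices never decrease.
Route from (1,1): right to (1,2), 2× down (reaching (3,2)), 3× right (reaching (3,5)) — 6 moves in all.
Check: all required cells visited.

(1,1), (1,2), (2,2), (3,2), (3,3), (3,4), (3,5)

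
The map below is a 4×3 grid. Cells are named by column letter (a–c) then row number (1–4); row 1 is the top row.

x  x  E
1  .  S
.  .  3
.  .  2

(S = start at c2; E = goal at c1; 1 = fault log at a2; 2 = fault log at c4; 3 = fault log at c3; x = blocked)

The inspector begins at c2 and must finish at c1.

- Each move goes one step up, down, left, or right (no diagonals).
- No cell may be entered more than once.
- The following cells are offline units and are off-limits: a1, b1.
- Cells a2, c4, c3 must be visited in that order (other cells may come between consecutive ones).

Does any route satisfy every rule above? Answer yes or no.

Every way from a2 onward to c1 runs back through c2, which the route has already used — so it cannot be completed without a revisit.

no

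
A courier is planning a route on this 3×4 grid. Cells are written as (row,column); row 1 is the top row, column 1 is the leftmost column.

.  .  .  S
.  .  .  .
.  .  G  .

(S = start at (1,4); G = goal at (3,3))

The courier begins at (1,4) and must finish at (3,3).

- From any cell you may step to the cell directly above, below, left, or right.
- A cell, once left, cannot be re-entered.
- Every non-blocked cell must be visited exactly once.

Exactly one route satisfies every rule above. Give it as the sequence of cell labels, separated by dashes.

(1,4) - (1,3) - (1,2) - (1,1) - (2,1) - (3,1) - (3,2) - (2,2) - (2,3) - (2,4) - (3,4) - (3,3)

Need to visit all 12 open cells exactly once, starting at (1,4) and ending at (3,3).
Cell (3,4) has only two open neighbours ((2,4) and (3,3)), so the path must pass straight through it: one of those is the cell it's entered from and the other is where it exits.
Route from (1,4): left 3 to (1,1), down 2 to (3,1), right 1 to (3,2), up 1 to (2,2), right 2 to (2,4), down 1 to (3,4), left 1 to (3,3) — 11 moves in all.
Check: all 12 open cells covered.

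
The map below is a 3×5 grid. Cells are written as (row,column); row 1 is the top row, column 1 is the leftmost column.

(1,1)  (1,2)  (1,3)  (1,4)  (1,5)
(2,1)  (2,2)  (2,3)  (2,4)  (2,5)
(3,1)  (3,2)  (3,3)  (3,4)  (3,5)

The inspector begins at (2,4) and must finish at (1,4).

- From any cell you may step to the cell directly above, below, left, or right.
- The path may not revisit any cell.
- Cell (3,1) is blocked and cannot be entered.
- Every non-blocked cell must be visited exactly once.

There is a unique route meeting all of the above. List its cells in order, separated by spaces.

Need to visit all 14 open cells exactly once, starting at (2,4) and ending at (1,4).
Cell (3,5) has only two open neighbours ((2,5) and (3,4)), so the path must pass straight through it: one of those is the cell it's entered from and the other is where it exits.
Route from (2,4): left 1 to (2,3), up 1 to (1,3), left 2 to (1,1), down 1 to (2,1), right 1 to (2,2), down 1 to (3,2), right 3 to (3,5), up 2 to (1,5), left 1 to (1,4) — 13 moves in all.
Check: all 14 open cells covered.

(2,4) (2,3) (1,3) (1,2) (1,1) (2,1) (2,2) (3,2) (3,3) (3,4) (3,5) (2,5) (1,5) (1,4)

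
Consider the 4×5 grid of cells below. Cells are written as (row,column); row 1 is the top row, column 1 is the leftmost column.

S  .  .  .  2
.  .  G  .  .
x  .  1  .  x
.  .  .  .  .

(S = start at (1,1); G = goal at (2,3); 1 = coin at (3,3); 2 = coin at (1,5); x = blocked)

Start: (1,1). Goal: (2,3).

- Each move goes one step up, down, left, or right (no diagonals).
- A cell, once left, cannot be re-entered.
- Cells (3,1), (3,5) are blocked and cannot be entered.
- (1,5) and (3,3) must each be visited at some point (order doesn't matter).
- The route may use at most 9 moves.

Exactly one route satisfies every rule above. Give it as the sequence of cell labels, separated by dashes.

(1,1) - (1,2) - (1,3) - (1,4) - (1,5) - (2,5) - (2,4) - (3,4) - (3,3) - (2,3)

The budget equals the shortest possible length, so every move has to be on a shortest route through the required cells.
Route from (1,1): 4× right (reaching (1,5)), down to (2,5), left to (2,4), down to (3,4), left to (3,3), up to (2,3) — 9 moves in all.
Check: all required cells visited; 9 ≤ 9 moves.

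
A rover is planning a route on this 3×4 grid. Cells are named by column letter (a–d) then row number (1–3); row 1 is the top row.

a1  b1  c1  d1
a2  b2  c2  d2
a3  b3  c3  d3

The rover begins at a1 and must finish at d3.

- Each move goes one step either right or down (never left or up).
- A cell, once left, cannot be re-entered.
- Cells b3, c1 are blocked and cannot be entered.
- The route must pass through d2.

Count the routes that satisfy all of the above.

2

A right/down-only route from a1 to d3 makes exactly 2 down-moves and 3 right-moves in some order.
With no other constraints that would be C(5,2) = 10 routes.
Split at d2 and multiply the segment counts (each segment already excludes blocked cells): a1→d2: 2; d2→d3: 1; product = 2.
That gives 2 routes.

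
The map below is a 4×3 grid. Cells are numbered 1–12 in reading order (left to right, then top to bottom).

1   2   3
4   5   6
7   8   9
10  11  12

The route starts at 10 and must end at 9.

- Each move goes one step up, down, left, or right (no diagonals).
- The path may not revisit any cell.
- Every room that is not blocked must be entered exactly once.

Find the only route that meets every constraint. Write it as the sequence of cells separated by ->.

Need to visit all 12 open cells exactly once, starting at 10 and ending at 9.
Cell 3 has only two open neighbours (6 and 2), so the path must pass straight through it: one of those is the cell it's entered from and the other is where it exits.
Route from 10: up 3 to 1, right 2 to 3, down 1 to 6, left 1 to 5, down 2 to 11, right 1 to 12, up 1 to 9 — 11 moves in all.
Check: all 12 open cells covered.

10 -> 7 -> 4 -> 1 -> 2 -> 3 -> 6 -> 5 -> 8 -> 11 -> 12 -> 9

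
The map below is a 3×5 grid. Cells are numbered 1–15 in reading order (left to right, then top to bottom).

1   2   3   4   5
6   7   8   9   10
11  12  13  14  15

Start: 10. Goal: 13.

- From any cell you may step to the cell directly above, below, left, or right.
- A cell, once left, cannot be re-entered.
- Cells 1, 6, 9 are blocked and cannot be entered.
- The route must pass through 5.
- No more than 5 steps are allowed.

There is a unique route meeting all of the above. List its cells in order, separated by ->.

Any route must reach 5 and still end at 13 within 5 moves, so the order of the required stops is forced.
Route from 10: up 1 to 5, left 2 to 3, down 2 to 13 — 5 moves in all.
Check: all required cells visited; 5 ≤ 5 moves.

10 -> 5 -> 4 -> 3 -> 8 -> 13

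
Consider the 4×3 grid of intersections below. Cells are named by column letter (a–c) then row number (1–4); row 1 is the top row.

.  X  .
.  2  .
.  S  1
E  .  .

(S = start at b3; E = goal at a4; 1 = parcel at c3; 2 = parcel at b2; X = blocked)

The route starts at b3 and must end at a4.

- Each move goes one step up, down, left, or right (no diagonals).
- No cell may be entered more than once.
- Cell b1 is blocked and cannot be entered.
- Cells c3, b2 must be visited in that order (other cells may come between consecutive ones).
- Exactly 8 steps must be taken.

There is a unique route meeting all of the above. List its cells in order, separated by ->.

b3 -> b4 -> c4 -> c3 -> c2 -> b2 -> a2 -> a3 -> a4

The waypoints must appear in the order c3, b2, with no cell reused.
Route from b3: down to b4, right to c4, 2× up (reaching c2), 2× left (reaching a2), 2× down (reaching a4) — 8 moves in all.
Check: order respected (1 at step 3, 2 at step 5); 8 moves as required.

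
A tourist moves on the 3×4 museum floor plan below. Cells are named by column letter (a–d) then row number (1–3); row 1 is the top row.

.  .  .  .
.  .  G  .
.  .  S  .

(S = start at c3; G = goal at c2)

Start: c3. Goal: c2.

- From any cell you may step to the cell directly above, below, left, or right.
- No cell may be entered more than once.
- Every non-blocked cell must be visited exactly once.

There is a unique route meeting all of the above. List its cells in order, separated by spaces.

c3 d3 d2 d1 c1 b1 a1 a2 a3 b3 b2 c2

Need to visit all 12 open cells exactly once, starting at c3 and ending at c2.
Cell a1 has only two open neighbours (a2 and b1), so the path must pass straight through it: one of those is the cell it's entered from and the other is where it exits.
Route from c3: right 1 to d3, up 2 to d1, left 3 to a1, down 2 to a3, right 1 to b3, up 1 to b2, right 1 to c2 — 11 moves in all.
Check: all 12 open cells covered.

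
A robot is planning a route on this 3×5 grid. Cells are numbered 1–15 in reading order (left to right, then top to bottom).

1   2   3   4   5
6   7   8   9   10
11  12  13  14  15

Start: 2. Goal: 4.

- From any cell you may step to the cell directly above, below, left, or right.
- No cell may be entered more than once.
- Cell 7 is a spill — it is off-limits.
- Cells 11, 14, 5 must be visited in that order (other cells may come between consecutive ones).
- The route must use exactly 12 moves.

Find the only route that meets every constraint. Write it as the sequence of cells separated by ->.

2 -> 1 -> 6 -> 11 -> 12 -> 13 -> 8 -> 9 -> 14 -> 15 -> 10 -> 5 -> 4

The waypoints must appear in the order 11, 14, 5, with no cell reused.
Route from 2: left to 1, 2× down (reaching 11), 2× right (reaching 13), up to 8, right to 9, down to 14, right to 15, 2× up (reaching 5), left to 4 — 12 moves in all.
Check: order respected (11 at step 3, 14 at step 8, 5 at step 11); 12 moves as required.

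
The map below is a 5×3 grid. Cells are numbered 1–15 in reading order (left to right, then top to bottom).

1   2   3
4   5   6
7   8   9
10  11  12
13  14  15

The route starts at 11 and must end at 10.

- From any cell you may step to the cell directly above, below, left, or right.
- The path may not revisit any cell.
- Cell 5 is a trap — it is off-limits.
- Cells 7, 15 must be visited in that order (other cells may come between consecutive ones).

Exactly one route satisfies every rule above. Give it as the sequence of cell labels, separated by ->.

The waypoints must appear in the order 7, 15, with no cell reused.
Route from 11: up 1 to 8, left 1 to 7, up 2 to 1, right 2 to 3, down 4 to 15, left 2 to 13, up 1 to 10 — 13 moves in all.
Check: order respected (7 at step 2, 15 at step 10).

11 -> 8 -> 7 -> 4 -> 1 -> 2 -> 3 -> 6 -> 9 -> 12 -> 15 -> 14 -> 13 -> 10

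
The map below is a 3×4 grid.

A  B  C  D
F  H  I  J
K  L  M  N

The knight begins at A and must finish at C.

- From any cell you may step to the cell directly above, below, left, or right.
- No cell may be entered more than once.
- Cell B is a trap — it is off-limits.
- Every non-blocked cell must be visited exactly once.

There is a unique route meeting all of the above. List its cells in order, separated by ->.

Need to visit all 11 open cells exactly once, starting at A and ending at C.
Route from A: 2× down (reaching K), right to L, up to H, right to I, down to M, right to N, 2× up (reaching D), left to C — 10 moves in all.
Check: all 11 open cells covered.

A -> F -> K -> L -> H -> I -> M -> N -> J -> D -> C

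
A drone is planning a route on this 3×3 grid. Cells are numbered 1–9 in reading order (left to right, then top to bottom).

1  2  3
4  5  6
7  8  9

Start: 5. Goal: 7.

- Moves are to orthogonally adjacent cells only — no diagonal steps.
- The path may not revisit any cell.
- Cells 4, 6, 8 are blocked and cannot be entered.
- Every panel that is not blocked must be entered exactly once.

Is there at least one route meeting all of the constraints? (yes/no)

no

Cell 1 has only one open neighbour but is neither the start nor the goal, so a Hamiltonian route would have to both enter and leave it through the same neighbour — impossible without revisiting.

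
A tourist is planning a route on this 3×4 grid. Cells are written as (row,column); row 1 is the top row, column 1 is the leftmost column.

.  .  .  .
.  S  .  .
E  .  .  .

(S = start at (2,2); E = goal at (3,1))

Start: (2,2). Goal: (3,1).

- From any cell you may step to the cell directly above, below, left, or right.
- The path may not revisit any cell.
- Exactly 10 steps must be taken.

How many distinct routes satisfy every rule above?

7

Need simple routes of exactly 10 moves from (2,2) to (3,1) (Manhattan distance 2, so 4 moves are spent on a detour and 4 undoing it).
Enumerating: (2,2) (3,2) (3,3) (2,3) (2,4) (1,4) (1,3) (1,2) (1,1) (2,1) (3,1) | (2,2) (3,2) (3,3) (3,4) (2,4) (1,4) (1,3) (1,2) (1,1) (2,1) (3,1) | (2,2) (3,2) (3,3) (3,4) (2,4) (2,3) (1,3) (1,2) (1,1) (2,1) (3,1) | (2,2) (2,1) (1,1) (1,2) (1,3) (2,3) (2,4) (3,4) (3,3) (3,2) (3,1) | (2,2) (2,1) (1,1) (1,2) (1,3) (1,4) (2,4) (3,4) (3,3) (3,2) (3,1) | (2,2) (2,1) (1,1) (1,2) (1,3) (1,4) (2,4) (2,3) (3,3) (3,2) (3,1) | (2,2) (2,3) (3,3) (3,4) (2,4) (1,4) (1,3) (1,2) (1,1) (2,1) (3,1).
That gives 7 routes.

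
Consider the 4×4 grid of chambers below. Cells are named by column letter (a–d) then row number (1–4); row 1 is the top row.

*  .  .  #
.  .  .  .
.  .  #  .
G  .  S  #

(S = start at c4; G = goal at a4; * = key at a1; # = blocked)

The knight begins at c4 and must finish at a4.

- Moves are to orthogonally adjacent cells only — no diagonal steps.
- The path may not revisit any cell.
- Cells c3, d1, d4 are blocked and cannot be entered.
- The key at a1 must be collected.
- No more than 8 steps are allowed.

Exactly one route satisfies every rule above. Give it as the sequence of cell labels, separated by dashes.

Any route must reach a1 and still end at a4 within 8 moves, so the order of the required stops is forced.
Route from c4: left to b4, 3× up (reaching b1), left to a1, 3× down (reaching a4) — 8 moves in all.
Check: all required cells visited; 8 ≤ 8 moves.

c4 - b4 - b3 - b2 - b1 - a1 - a2 - a3 - a4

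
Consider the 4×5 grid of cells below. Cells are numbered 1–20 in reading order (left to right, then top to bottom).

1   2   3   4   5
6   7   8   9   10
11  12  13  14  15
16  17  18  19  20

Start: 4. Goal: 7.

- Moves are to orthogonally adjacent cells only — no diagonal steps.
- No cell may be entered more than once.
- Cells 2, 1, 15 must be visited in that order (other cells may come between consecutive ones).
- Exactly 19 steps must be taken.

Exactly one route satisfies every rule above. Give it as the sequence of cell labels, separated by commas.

The waypoints must appear in the order 2, 1, 15, with no cell reused.
Route from 4: right to 5, down to 10, 2× left (reaching 8), up to 3, 2× left (reaching 1), 3× down (reaching 16), 4× right (reaching 20), up to 15, 3× left (reaching 12), up to 7 — 19 moves in all.
Check: order respected (2 at step 6, 1 at step 7, 15 at step 15); 19 moves as required.

4, 5, 10, 9, 8, 3, 2, 1, 6, 11, 16, 17, 18, 19, 20, 15, 14, 13, 12, 7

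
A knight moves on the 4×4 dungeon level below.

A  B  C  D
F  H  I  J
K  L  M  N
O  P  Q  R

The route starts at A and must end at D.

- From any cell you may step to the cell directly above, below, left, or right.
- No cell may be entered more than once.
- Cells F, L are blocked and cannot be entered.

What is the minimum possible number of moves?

The Manhattan distance from A to D is |1−1| + |1−4| = 3, so at least 3 moves are needed.
A route of 3 moves achieves this: A → B → C → D.
Since 3 matches the lower bound, it is optimal.

3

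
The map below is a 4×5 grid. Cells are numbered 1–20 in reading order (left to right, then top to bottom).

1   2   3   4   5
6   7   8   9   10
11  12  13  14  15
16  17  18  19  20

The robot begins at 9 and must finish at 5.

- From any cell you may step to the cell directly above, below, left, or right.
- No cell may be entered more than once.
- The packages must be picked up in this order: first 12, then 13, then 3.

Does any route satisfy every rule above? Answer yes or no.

One route that works: 9 → 14 → 19 → 18 → 17 → 12 → 13 → 8 → 3 → 4 → 5.

yes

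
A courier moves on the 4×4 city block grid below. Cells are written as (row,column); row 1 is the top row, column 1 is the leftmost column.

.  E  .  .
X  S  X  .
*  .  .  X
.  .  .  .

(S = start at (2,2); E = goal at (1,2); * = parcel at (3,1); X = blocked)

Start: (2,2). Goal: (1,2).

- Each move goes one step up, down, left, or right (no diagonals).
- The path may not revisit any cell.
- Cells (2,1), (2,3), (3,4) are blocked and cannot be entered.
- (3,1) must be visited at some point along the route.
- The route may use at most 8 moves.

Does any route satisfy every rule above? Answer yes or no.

no

Every way from (3,1) onward to (1,2) runs back through (2,2), which the route has already used — so it cannot be completed without a revisit.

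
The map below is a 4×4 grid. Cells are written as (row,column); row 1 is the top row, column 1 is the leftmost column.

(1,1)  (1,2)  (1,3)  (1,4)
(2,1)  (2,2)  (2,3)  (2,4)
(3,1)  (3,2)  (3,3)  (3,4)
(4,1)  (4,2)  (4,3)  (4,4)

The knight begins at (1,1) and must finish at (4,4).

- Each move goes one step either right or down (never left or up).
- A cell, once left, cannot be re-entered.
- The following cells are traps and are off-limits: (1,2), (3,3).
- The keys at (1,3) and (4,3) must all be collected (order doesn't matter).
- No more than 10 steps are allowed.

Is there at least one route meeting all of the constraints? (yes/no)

no

Right/down moves force the required cells to be taken in the order (1,3), (4,3). Every right/down route from (1,1) to (1,3) runs into a blocked cell, so that leg cannot be completed.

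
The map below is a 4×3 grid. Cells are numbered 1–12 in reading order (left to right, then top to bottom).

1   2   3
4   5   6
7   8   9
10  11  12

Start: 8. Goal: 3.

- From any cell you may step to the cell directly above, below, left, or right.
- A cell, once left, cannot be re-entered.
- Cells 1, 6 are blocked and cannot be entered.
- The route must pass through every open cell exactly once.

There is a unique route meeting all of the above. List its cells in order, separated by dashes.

Need to visit all 10 open cells exactly once, starting at 8 and ending at 3.
Route from 8: right to 9, down to 12, 2× left (reaching 10), 2× up (reaching 4), right to 5, up to 2, right to 3 — 9 moves in all.
Check: all 10 open cells covered.

8 - 9 - 12 - 11 - 10 - 7 - 4 - 5 - 2 - 3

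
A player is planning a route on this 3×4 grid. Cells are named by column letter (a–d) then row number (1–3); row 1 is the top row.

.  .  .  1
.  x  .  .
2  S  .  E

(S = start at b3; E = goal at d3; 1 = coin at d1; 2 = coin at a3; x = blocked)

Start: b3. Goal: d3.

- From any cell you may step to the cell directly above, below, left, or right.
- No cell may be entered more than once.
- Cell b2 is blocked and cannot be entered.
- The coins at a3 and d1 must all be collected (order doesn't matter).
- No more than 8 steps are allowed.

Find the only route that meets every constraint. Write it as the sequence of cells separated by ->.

b3 -> a3 -> a2 -> a1 -> b1 -> c1 -> d1 -> d2 -> d3

The 8-move cap with required stops at a3, d1 leaves no slack for detours.
Route from b3: left to a3, 2× up (reaching a1), 3× right (reaching d1), 2× down (reaching d3) — 8 moves in all.
Check: all required cells visited; 8 ≤ 8 moves.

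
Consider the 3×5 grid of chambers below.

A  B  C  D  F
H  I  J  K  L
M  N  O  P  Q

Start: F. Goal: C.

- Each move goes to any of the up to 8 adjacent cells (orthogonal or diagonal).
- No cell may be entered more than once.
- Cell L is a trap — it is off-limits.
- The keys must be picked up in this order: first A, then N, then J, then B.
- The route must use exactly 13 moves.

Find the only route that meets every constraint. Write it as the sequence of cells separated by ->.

F -> D -> K -> Q -> P -> O -> I -> A -> H -> M -> N -> J -> B -> C

The waypoints must appear in the order A, N, J, B, with no cell reused.
Route from F: left 1 to D, down 1 to K, down-right 1 to Q, left 2 to O, up-left 2 to A, down 2 to M, right 1 to N, up-right 1 to J, up-left 1 to B, right 1 to C — 13 moves in all.
Check: order respected (A at step 7, N at step 10, J at step 11, B at step 12); 13 moves as required.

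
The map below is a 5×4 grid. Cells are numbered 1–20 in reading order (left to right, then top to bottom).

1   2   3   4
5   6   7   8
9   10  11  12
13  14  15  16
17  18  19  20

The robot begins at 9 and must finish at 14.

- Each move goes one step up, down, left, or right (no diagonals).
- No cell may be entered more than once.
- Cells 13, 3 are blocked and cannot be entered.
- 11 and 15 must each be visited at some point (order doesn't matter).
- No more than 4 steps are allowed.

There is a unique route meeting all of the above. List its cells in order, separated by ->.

9 -> 10 -> 11 -> 15 -> 14

The 4-move cap with required stops at 11, 15 leaves no slack for detours.
Route from 9: right 2 to 11, down 1 to 15, left 1 to 14 — 4 moves in all.
Check: all required cells visited; 4 ≤ 4 moves.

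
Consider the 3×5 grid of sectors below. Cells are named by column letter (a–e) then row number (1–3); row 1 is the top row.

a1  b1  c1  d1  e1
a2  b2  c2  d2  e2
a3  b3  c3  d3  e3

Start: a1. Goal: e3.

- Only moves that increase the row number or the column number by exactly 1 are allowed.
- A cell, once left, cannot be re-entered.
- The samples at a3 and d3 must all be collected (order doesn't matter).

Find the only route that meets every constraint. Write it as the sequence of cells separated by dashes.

a1 - a2 - a3 - b3 - c3 - d3 - e3

Moves only go right or down, so the column and row indices never decrease.
Route from a1: down 2 to a3, right 4 to e3 — 6 moves in all.
Check: all required cells visited.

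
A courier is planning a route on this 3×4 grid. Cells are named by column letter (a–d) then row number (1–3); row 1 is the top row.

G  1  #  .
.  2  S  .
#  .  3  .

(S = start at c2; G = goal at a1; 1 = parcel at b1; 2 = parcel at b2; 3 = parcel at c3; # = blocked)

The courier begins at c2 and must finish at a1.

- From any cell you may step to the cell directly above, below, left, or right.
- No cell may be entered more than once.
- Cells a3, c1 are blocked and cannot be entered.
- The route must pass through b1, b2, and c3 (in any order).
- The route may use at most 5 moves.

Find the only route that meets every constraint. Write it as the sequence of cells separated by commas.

c2, c3, b3, b2, b1, a1

The 5-move cap with required stops at b1, b2, c3 leaves no slack for detours.
Route from c2: down 1 to c3, left 1 to b3, up 2 to b1, left 1 to a1 — 5 moves in all.
Check: all required cells visited; 5 ≤ 5 moves.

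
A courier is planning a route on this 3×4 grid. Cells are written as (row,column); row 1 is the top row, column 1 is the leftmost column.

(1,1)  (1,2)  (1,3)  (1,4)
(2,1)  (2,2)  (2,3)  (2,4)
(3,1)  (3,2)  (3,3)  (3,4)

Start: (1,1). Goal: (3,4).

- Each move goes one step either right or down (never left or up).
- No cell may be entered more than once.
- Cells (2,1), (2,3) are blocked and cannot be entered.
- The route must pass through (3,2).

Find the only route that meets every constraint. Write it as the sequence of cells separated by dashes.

(1,1) - (1,2) - (2,2) - (3,2) - (3,3) - (3,4)

Moves only go right or down, so the column and row indices never decrease.
Route from (1,1): right 1 to (1,2), down 2 to (3,2), right 2 to (3,4) — 5 moves in all.
Check: all required cells visited.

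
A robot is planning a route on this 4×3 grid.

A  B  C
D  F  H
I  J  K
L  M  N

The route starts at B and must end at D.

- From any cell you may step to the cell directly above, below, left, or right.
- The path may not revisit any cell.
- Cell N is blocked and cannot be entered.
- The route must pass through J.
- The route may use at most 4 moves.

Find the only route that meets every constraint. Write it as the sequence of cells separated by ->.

B -> F -> J -> I -> D

The 4-move cap with required stops at J leaves no slack for detours.
Route from B: 2× down (reaching J), left to I, up to D — 4 moves in all.
Check: all required cells visited; 4 ≤ 4 moves.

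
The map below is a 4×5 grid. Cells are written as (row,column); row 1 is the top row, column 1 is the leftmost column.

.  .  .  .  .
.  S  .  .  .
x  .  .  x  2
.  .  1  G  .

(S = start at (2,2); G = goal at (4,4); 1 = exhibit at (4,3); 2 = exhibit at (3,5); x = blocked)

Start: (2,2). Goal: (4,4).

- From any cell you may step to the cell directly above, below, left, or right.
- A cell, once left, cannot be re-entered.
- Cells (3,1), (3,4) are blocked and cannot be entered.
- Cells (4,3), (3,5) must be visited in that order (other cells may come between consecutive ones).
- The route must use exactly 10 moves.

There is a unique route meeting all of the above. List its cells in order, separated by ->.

(2,2) -> (3,2) -> (4,2) -> (4,3) -> (3,3) -> (2,3) -> (2,4) -> (2,5) -> (3,5) -> (4,5) -> (4,4)

The waypoints must appear in the order (4,3), (3,5), with no cell reused.
Route from (2,2): 2× down (reaching (4,2)), right to (4,3), 2× up (reaching (2,3)), 2× right (reaching (2,5)), 2× down (reaching (4,5)), left to (4,4) — 10 moves in all.
Check: order respected (1 at step 3, 2 at step 8); 10 moves as required.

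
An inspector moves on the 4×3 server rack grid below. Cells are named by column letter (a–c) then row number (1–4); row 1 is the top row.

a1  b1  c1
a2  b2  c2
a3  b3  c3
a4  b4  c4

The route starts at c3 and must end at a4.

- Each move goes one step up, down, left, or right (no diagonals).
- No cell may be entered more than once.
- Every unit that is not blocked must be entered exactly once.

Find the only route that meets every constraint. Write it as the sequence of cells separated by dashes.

Need to visit all 12 open cells exactly once, starting at c3 and ending at a4.
Cell c4 has only two open neighbours (c3 and b4), so the path must pass straight through it: one of those is the cell it's entered from and the other is where it exits.
Route from c3: down 1 to c4, left 1 to b4, up 2 to b2, right 1 to c2, up 1 to c1, left 2 to a1, down 3 to a4 — 11 moves in all.
Check: all 12 open cells covered.

c3 - c4 - b4 - b3 - b2 - c2 - c1 - b1 - a1 - a2 - a3 - a4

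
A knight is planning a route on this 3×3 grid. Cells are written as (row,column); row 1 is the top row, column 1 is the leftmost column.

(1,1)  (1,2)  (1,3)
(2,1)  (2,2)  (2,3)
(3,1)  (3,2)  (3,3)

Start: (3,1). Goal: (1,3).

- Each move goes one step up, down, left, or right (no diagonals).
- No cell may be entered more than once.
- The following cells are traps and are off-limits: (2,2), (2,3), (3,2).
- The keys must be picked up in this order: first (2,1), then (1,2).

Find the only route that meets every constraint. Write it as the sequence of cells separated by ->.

The waypoints must appear in the order (2,1), (1,2), with no cell reused.
Route from (3,1): up 2 to (1,1), right 2 to (1,3) — 4 moves in all.
Check: order respected ((2,1) at step 1, (1,2) at step 3).

(3,1) -> (2,1) -> (1,1) -> (1,2) -> (1,3)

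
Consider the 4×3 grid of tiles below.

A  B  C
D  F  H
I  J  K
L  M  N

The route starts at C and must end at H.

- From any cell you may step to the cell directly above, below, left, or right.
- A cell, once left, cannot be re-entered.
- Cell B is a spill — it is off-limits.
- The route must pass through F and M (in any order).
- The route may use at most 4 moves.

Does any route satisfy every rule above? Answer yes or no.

no

Every way from C to F runs through H — but H is where the route must end, so it would be entered once on the way to F and again at the finish.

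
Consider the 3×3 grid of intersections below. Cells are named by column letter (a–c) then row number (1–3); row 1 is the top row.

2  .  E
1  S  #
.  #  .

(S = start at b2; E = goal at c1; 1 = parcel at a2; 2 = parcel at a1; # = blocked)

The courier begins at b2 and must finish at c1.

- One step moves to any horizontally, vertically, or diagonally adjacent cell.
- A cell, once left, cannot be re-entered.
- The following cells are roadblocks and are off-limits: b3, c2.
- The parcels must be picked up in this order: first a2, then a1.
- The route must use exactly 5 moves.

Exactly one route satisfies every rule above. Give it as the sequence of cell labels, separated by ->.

The waypoints must appear in the order a2, a1, with no cell reused.
Route from b2: down-left 1 to a3, up 2 to a1, right 2 to c1 — 5 moves in all.
Check: order respected (1 at step 2, 2 at step 3); 5 moves as required.

b2 -> a3 -> a2 -> a1 -> b1 -> c1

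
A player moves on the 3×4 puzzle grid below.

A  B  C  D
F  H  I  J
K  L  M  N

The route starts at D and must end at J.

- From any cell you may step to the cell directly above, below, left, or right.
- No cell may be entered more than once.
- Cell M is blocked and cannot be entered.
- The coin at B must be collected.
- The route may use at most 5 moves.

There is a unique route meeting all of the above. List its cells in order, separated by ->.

The budget equals the shortest possible length, so every move has to be on a shortest route through the required cells.
Route from D: 2× left (reaching B), down to H, 2× right (reaching J) — 5 moves in all.
Check: all required cells visited; 5 ≤ 5 moves.

D -> C -> B -> H -> I -> J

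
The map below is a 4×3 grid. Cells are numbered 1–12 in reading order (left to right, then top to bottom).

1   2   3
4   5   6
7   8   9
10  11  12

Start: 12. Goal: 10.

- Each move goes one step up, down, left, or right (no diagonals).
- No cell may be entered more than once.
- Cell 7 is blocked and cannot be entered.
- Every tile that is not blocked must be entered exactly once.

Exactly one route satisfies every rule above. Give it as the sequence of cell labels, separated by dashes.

Need to visit all 11 open cells exactly once, starting at 12 and ending at 10.
Cell 1 has only two open neighbours (4 and 2), so the path must pass straight through it: one of those is the cell it's entered from and the other is where it exits.
Route from 12: 3× up (reaching 3), 2× left (reaching 1), down to 4, right to 5, 2× down (reaching 11), left to 10 — 10 moves in all.
Check: all 11 open cells covered.

12 - 9 - 6 - 3 - 2 - 1 - 4 - 5 - 8 - 11 - 10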